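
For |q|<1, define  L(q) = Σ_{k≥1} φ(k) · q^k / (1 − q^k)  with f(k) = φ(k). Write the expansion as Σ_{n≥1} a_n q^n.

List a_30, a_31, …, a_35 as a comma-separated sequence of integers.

[q^30] φ(30)=8,φ(15)=8,φ(10)=4,φ(6)=2,φ(5)=4,φ(3)=2,φ(2)=1,φ(1)=1 ⇒ 30
d|31:{1,31}  Σφ=1+30=31
[q^32] φ(32)=16,φ(16)=8,φ(8)=4,φ(4)=2,φ(2)=1,φ(1)=1 ⇒ 32
n=33: 1·33 3·11 11·3 33·1  φ→[1+2+10+20]=33
q^34  k|34↦φ(k): 34:16 17:16 2:1 1:1  a_34=34
d|35:{35,7,5,1}  Σφ=24+6+4+1=35

30, 31, 32, 33, 34, 35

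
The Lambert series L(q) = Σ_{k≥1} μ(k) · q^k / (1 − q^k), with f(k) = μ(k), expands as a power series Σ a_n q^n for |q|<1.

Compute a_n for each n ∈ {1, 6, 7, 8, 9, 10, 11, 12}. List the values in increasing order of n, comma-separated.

1, 0, 0, 0, 0, 0, 0, 0

d|1:{1}  Σμ=1=1
n=6: 6·1 3·2 2·3 1·6  μ→[1+(-1)+(-1)+1]=0
d|7:{7,1}  Σμ=(-1)+1=0
d|8:{1,2,4,8}  Σμ=1+(-1)+0+0=0
d|9:{1,3,9}  Σμ=1+(-1)+0=0
q^10  k|10↦μ(k): 1:1 2:-1 5:-1 10:1  a_10=0
[q^11] μ(1)=1,μ(11)=-1 ⇒ 0
[q^12] μ(12)=0,μ(6)=1,μ(4)=0,μ(3)=-1,μ(2)=-1,μ(1)=1 ⇒ 0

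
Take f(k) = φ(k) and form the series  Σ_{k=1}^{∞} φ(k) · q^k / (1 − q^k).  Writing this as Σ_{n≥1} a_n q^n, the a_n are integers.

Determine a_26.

[q^26] φ(1)=1,φ(2)=1,φ(13)=12,φ(26)=12 ⇒ 26

a_26 = 26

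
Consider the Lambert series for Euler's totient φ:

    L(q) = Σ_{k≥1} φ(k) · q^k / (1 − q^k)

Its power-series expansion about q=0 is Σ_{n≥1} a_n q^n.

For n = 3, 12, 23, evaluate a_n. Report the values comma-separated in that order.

q^3  k|3↦φ(k): 3:2 1:1  a_3=3
q^12  k|12↦φ(k): 12:4 6:2 4:2 3:2 2:1 1:1  a_12=12
d|23:{1,23}  Σφ=1+22=23

3, 12, 23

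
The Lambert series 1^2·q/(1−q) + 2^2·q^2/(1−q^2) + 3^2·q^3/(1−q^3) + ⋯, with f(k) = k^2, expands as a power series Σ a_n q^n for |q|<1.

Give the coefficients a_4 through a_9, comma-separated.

21, 26, 50, 50, 85, 91

n=4: 4·1 2·2 1·4  f→[16+4+1]=21
n=5: 1·5 5·1  f→[1+25]=26
[q^6] f(6)=36,f(3)=9,f(2)=4,f(1)=1 ⇒ 50
d|7:{1,7}  Σf=1+49=50
n=8: 8·1 4·2 2·4 1·8  f→[64+16+4+1]=85
n=9: 9·1 3·3 1·9  f→[81+9+1]=91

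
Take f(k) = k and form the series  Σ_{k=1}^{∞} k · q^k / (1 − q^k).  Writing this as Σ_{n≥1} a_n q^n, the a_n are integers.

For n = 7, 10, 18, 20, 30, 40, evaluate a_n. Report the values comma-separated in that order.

n=7: 1·7 7·1  f→[1+7]=8
[q^10] f(10)=10,f(5)=5,f(2)=2,f(1)=1 ⇒ 18
[q^18] f(18)=18,f(9)=9,f(6)=6,f(3)=3,f(2)=2,f(1)=1 ⇒ 39
[q^20] f(20)=20,f(10)=10,f(5)=5,f(4)=4,f(2)=2,f(1)=1 ⇒ 42
q^30  k|30↦f(k): 1:1 2:2 3:3 5:5 6:6 10:10 15:15 30:30  a_30=72
q^40  k|40↦f(k): 1:1 2:2 4:4 5:5 8:8 10:10 20:20 40:40  a_40=90

8, 18, 39, 42, 72, 90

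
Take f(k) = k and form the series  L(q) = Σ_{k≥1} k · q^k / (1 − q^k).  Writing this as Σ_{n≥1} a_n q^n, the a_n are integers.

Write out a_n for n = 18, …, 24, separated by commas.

n=18: 18·1 9·2 6·3 3·6 2·9 1·18  f→[18+9+6+3+2+1]=39
n=19: 1·19 19·1  f→[1+19]=20
q^20  k|20↦f(k): 20:20 10:10 5:5 4:4 2:2 1:1  a_20=42
q^21  k|21↦f(k): 1:1 3:3 7:7 21:21  a_21=32
d|22:{22,11,2,1}  Σf=22+11+2+1=36
n=23: 1·23 23·1  f→[1+23]=24
d|24:{24,12,8,6,4,3,2,1}  Σf=24+12+8+6+4+3+2+1=60

39, 20, 42, 32, 36, 24, 60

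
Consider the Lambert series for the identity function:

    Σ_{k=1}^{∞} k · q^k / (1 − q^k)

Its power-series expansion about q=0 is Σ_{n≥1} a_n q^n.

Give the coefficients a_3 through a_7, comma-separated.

4, 7, 6, 12, 8

n=3: 1·3 3·1  f→[1+3]=4
q^4  k|4↦f(k): 4:4 2:2 1:1  a_4=7
n=5: 5·1 1·5  f→[5+1]=6
n=6: 1·6 2·3 3·2 6·1  f→[1+2+3+6]=12
d|7:{1,7}  Σf=1+7=8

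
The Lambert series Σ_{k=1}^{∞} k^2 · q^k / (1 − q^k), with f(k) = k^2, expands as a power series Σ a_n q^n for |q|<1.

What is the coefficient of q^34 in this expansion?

q^34  k|34↦f(k): 34:1156 17:289 2:4 1:1  a_34=1450

a_34 = 1450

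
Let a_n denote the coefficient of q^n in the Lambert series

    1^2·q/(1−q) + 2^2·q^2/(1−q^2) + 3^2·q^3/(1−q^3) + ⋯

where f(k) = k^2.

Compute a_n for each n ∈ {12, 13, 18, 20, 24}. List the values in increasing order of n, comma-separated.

210, 170, 455, 546, 850

[q^12] f(1)=1,f(2)=4,f(3)=9,f(4)=16,f(6)=36,f(12)=144 ⇒ 210
d|13:{13,1}  Σf=169+1=170
q^18  k|18↦f(k): 18:324 9:81 6:36 3:9 2:4 1:1  a_18=455
[q^20] f(1)=1,f(2)=4,f(4)=16,f(5)=25,f(10)=100,f(20)=400 ⇒ 546
q^24  k|24↦f(k): 24:576 12:144 8:64 6:36 4:16 3:9 2:4 1:1  a_24=850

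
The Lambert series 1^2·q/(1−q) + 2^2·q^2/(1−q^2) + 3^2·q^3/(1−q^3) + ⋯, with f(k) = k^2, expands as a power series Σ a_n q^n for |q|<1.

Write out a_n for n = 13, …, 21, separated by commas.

[q^13] f(1)=1,f(13)=169 ⇒ 170
q^14  k|14↦f(k): 14:196 7:49 2:4 1:1  a_14=250
[q^15] f(15)=225,f(5)=25,f(3)=9,f(1)=1 ⇒ 260
[q^16] f(16)=256,f(8)=64,f(4)=16,f(2)=4,f(1)=1 ⇒ 341
d|17:{1,17}  Σf=1+289=290
[q^18] f(18)=324,f(9)=81,f(6)=36,f(3)=9,f(2)=4,f(1)=1 ⇒ 455
[q^19] f(19)=361,f(1)=1 ⇒ 362
[q^20] f(20)=400,f(10)=100,f(5)=25,f(4)=16,f(2)=4,f(1)=1 ⇒ 546
q^21  k|21↦f(k): 21:441 7:49 3:9 1:1  a_21=500

170, 250, 260, 341, 290, 455, 362, 546, 500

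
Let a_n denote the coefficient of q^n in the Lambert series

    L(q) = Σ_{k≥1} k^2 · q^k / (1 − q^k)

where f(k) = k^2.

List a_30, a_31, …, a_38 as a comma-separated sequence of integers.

[q^30] f(30)=900,f(15)=225,f(10)=100,f(6)=36,f(5)=25,f(3)=9,f(2)=4,f(1)=1 ⇒ 1300
[q^31] f(31)=961,f(1)=1 ⇒ 962
q^32  k|32↦f(k): 1:1 2:4 4:16 8:64 16:256 32:1024  a_32=1365
n=33: 1·33 3·11 11·3 33·1  f→[1+9+121+1089]=1220
d|34:{1,2,17,34}  Σf=1+4+289+1156=1450
d|35:{1,5,7,35}  Σf=1+25+49+1225=1300
n=36: 1·36 2·18 3·12 4·9 6·6 9·4 12·3 18·2 36·1  f→[1+4+9+16+36+81+144+324+1296]=1911
d|37:{37,1}  Σf=1369+1=1370
q^38  k|38↦f(k): 38:1444 19:361 2:4 1:1  a_38=1810

1300, 962, 1365, 1220, 1450, 1300, 1911, 1370, 1810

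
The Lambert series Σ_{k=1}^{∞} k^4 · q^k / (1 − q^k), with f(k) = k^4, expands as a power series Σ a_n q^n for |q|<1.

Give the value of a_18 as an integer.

a_18 = 112931

[q^18] f(18)=104976,f(9)=6561,f(6)=1296,f(3)=81,f(2)=16,f(1)=1 ⇒ 112931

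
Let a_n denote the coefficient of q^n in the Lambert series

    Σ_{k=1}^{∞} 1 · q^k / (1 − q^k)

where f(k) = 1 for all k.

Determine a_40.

a_40 = 8

d|40:{40,20,10,8,5,4,2,1}  Σf=1+1+1+1+1+1+1+1=8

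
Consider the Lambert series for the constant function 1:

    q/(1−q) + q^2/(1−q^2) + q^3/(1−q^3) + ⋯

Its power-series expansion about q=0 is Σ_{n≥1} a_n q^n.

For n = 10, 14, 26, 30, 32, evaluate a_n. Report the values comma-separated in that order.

4, 4, 4, 8, 6

q^10  k|10↦f(k): 1:1 2:1 5:1 10:1  a_10=4
q^14  k|14↦f(k): 1:1 2:1 7:1 14:1  a_14=4
n=26: 26·1 13·2 2·13 1·26  f→[1+1+1+1]=4
q^30  k|30↦f(k): 1:1 2:1 3:1 5:1 6:1 10:1 15:1 30:1  a_30=8
q^32  k|32↦f(k): 32:1 16:1 8:1 4:1 2:1 1:1  a_32=6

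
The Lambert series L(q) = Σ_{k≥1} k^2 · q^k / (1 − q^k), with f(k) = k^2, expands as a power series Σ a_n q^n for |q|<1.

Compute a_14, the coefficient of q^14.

a_14 = 250

[q^14] f(1)=1,f(2)=4,f(7)=49,f(14)=196 ⇒ 250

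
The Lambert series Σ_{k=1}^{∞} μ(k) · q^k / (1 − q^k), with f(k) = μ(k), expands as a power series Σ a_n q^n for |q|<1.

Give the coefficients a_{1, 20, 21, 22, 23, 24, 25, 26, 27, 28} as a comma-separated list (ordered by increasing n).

[q^1] μ(1)=1 ⇒ 1
[q^20] μ(20)=0,μ(10)=1,μ(5)=-1,μ(4)=0,μ(2)=-1,μ(1)=1 ⇒ 0
[q^21] μ(21)=1,μ(7)=-1,μ(3)=-1,μ(1)=1 ⇒ 0
d|22:{1,2,11,22}  Σμ=1+(-1)+(-1)+1=0
d|23:{23,1}  Σμ=(-1)+1=0
q^24  k|24↦μ(k): 24:0 12:0 8:0 6:1 4:0 3:-1 2:-1 1:1  a_24=0
n=25: 1·25 5·5 25·1  μ→[1+(-1)+0]=0
n=26: 26·1 13·2 2·13 1·26  μ→[1+(-1)+(-1)+1]=0
d|27:{1,3,9,27}  Σμ=1+(-1)+0+0=0
[q^28] μ(28)=0,μ(14)=1,μ(7)=-1,μ(4)=0,μ(2)=-1,μ(1)=1 ⇒ 0

1, 0, 0, 0, 0, 0, 0, 0, 0, 0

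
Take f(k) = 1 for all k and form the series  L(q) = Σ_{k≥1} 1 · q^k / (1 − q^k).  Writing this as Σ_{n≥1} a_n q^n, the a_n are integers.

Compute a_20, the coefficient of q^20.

[q^20] f(20)=1,f(10)=1,f(5)=1,f(4)=1,f(2)=1,f(1)=1 ⇒ 6

a_20 = 6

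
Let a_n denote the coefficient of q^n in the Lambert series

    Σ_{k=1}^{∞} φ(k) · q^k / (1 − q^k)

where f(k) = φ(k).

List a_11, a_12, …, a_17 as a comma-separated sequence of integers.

[q^11] φ(1)=1,φ(11)=10 ⇒ 11
d|12:{1,2,3,4,6,12}  Σφ=1+1+2+2+2+4=12
q^13  k|13↦φ(k): 1:1 13:12  a_13=13
q^14  k|14↦φ(k): 1:1 2:1 7:6 14:6  a_14=14
q^15  k|15↦φ(k): 1:1 3:2 5:4 15:8  a_15=15
[q^16] φ(1)=1,φ(2)=1,φ(4)=2,φ(8)=4,φ(16)=8 ⇒ 16
q^17  k|17↦φ(k): 1:1 17:16  a_17=17

11, 12, 13, 14, 15, 16, 17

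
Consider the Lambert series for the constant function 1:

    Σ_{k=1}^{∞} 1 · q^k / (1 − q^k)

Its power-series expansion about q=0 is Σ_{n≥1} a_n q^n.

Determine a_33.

a_33 = 4

n=33: 33·1 11·3 3·11 1·33  f→[1+1+1+1]=4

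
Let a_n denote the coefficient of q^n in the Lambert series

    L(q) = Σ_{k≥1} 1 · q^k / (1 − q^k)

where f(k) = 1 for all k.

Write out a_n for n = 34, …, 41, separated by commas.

4, 4, 9, 2, 4, 4, 8, 2

n=34: 34·1 17·2 2·17 1·34  f→[1+1+1+1]=4
q^35  k|35↦f(k): 1:1 5:1 7:1 35:1  a_35=4
d|36:{36,18,12,9,6,4,3,2,1}  Σf=1+1+1+1+1+1+1+1+1=9
q^37  k|37↦f(k): 1:1 37:1  a_37=2
n=38: 38·1 19·2 2·19 1·38  f→[1+1+1+1]=4
d|39:{1,3,13,39}  Σf=1+1+1+1=4
q^40  k|40↦f(k): 40:1 20:1 10:1 8:1 5:1 4:1 2:1 1:1  a_40=8
q^41  k|41↦f(k): 1:1 41:1  a_41=2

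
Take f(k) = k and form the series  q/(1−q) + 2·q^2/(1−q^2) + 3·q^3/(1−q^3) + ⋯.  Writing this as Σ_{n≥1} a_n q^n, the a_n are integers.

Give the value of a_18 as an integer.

a_18 = 39

[q^18] f(1)=1,f(2)=2,f(3)=3,f(6)=6,f(9)=9,f(18)=18 ⇒ 39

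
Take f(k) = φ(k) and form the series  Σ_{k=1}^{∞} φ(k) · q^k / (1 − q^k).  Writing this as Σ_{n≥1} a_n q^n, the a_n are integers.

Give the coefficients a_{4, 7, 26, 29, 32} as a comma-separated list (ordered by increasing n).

n=4: 4·1 2·2 1·4  φ→[2+1+1]=4
d|7:{7,1}  Σφ=6+1=7
[q^26] φ(1)=1,φ(2)=1,φ(13)=12,φ(26)=12 ⇒ 26
d|29:{29,1}  Σφ=28+1=29
q^32  k|32↦φ(k): 1:1 2:1 4:2 8:4 16:8 32:16  a_32=32

4, 7, 26, 29, 32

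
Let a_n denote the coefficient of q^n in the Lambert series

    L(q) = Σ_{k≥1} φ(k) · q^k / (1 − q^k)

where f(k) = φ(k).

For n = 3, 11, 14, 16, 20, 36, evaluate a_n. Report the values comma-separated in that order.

n=3: 3·1 1·3  φ→[2+1]=3
n=11: 1·11 11·1  φ→[1+10]=11
n=14: 14·1 7·2 2·7 1·14  φ→[6+6+1+1]=14
n=16: 16·1 8·2 4·4 2·8 1·16  φ→[8+4+2+1+1]=16
d|20:{1,2,4,5,10,20}  Σφ=1+1+2+4+4+8=20
q^36  k|36↦φ(k): 1:1 2:1 3:2 4:2 6:2 9:6 12:4 18:6 36:12  a_36=36

3, 11, 14, 16, 20, 36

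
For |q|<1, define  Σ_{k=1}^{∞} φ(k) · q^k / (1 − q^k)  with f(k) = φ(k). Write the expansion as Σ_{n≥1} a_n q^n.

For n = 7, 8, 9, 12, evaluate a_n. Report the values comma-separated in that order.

n=7: 7·1 1·7  φ→[6+1]=7
[q^8] φ(1)=1,φ(2)=1,φ(4)=2,φ(8)=4 ⇒ 8
d|9:{9,3,1}  Σφ=6+2+1=9
d|12:{12,6,4,3,2,1}  Σφ=4+2+2+2+1+1=12

7, 8, 9, 12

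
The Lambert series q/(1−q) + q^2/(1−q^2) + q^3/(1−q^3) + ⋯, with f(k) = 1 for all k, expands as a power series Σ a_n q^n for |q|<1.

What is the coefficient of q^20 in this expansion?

n=20: 1·20 2·10 4·5 5·4 10·2 20·1  f→[1+1+1+1+1+1]=6

a_20 = 6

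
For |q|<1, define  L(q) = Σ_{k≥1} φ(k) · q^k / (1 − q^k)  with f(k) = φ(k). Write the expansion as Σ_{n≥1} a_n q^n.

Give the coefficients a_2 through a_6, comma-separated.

n=2: 2·1 1·2  φ→[1+1]=2
q^3  k|3↦φ(k): 1:1 3:2  a_3=3
[q^4] φ(1)=1,φ(2)=1,φ(4)=2 ⇒ 4
[q^5] φ(5)=4,φ(1)=1 ⇒ 5
n=6: 6·1 3·2 2·3 1·6  φ→[2+2+1+1]=6

2, 3, 4, 5, 6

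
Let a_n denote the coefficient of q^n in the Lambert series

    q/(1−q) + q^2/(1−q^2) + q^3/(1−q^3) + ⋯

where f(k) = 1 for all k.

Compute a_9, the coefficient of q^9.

[q^9] f(1)=1,f(3)=1,f(9)=1 ⇒ 3

a_9 = 3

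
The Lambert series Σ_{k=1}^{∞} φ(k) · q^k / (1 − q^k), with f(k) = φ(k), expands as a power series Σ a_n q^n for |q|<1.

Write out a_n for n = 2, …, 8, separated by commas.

n=2: 1·2 2·1  φ→[1+1]=2
n=3: 1·3 3·1  φ→[1+2]=3
n=4: 4·1 2·2 1·4  φ→[2+1+1]=4
[q^5] φ(5)=4,φ(1)=1 ⇒ 5
[q^6] φ(1)=1,φ(2)=1,φ(3)=2,φ(6)=2 ⇒ 6
q^7  k|7↦φ(k): 1:1 7:6  a_7=7
n=8: 8·1 4·2 2·4 1·8  φ→[4+2+1+1]=8

2, 3, 4, 5, 6, 7, 8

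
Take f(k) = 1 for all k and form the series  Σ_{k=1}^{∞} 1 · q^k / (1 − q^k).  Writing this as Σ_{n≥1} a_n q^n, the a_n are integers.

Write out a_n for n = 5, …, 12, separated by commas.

2, 4, 2, 4, 3, 4, 2, 6

[q^5] f(1)=1,f(5)=1 ⇒ 2
[q^6] f(6)=1,f(3)=1,f(2)=1,f(1)=1 ⇒ 4
n=7: 7·1 1·7  f→[1+1]=2
d|8:{8,4,2,1}  Σf=1+1+1+1=4
[q^9] f(9)=1,f(3)=1,f(1)=1 ⇒ 3
q^10  k|10↦f(k): 1:1 2:1 5:1 10:1  a_10=4
[q^11] f(1)=1,f(11)=1 ⇒ 2
d|12:{12,6,4,3,2,1}  Σf=1+1+1+1+1+1=6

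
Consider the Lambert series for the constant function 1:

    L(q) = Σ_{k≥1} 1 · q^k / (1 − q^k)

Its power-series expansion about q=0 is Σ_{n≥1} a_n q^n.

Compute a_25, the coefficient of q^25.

d|25:{25,5,1}  Σf=1+1+1=3

a_25 = 3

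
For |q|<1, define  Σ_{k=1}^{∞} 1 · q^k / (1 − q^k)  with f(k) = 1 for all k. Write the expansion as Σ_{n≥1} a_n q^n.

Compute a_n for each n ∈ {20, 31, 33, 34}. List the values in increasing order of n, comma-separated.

n=20: 20·1 10·2 5·4 4·5 2·10 1·20  f→[1+1+1+1+1+1]=6
q^31  k|31↦f(k): 1:1 31:1  a_31=2
n=33: 33·1 11·3 3·11 1·33  f→[1+1+1+1]=4
[q^34] f(1)=1,f(2)=1,f(17)=1,f(34)=1 ⇒ 4

6, 2, 4, 4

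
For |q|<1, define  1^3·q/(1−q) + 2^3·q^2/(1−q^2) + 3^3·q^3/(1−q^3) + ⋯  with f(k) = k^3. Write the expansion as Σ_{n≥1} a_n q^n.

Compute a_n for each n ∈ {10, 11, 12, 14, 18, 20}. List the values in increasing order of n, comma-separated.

d|10:{1,2,5,10}  Σf=1+8+125+1000=1134
d|11:{1,11}  Σf=1+1331=1332
d|12:{12,6,4,3,2,1}  Σf=1728+216+64+27+8+1=2044
d|14:{14,7,2,1}  Σf=2744+343+8+1=3096
n=18: 18·1 9·2 6·3 3·6 2·9 1·18  f→[5832+729+216+27+8+1]=6813
[q^20] f(20)=8000,f(10)=1000,f(5)=125,f(4)=64,f(2)=8,f(1)=1 ⇒ 9198

1134, 1332, 2044, 3096, 6813, 9198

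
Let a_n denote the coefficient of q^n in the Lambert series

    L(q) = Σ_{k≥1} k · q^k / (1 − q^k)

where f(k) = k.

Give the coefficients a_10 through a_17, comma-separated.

n=10: 1·10 2·5 5·2 10·1  f→[1+2+5+10]=18
[q^11] f(11)=11,f(1)=1 ⇒ 12
[q^12] f(12)=12,f(6)=6,f(4)=4,f(3)=3,f(2)=2,f(1)=1 ⇒ 28
n=13: 1·13 13·1  f→[1+13]=14
d|14:{14,7,2,1}  Σf=14+7+2+1=24
[q^15] f(15)=15,f(5)=5,f(3)=3,f(1)=1 ⇒ 24
q^16  k|16↦f(k): 16:16 8:8 4:4 2:2 1:1  a_16=31
[q^17] f(1)=1,f(17)=17 ⇒ 18

18, 12, 28, 14, 24, 24, 31, 18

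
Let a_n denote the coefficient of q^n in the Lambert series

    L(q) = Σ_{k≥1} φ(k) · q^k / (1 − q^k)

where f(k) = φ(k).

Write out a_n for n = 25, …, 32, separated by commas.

n=25: 25·1 5·5 1·25  φ→[20+4+1]=25
n=26: 1·26 2·13 13·2 26·1  φ→[1+1+12+12]=26
n=27: 1·27 3·9 9·3 27·1  φ→[1+2+6+18]=27
d|28:{1,2,4,7,14,28}  Σφ=1+1+2+6+6+12=28
[q^29] φ(29)=28,φ(1)=1 ⇒ 29
d|30:{30,15,10,6,5,3,2,1}  Σφ=8+8+4+2+4+2+1+1=30
n=31: 31·1 1·31  φ→[30+1]=31
[q^32] φ(32)=16,φ(16)=8,φ(8)=4,φ(4)=2,φ(2)=1,φ(1)=1 ⇒ 32

25, 26, 27, 28, 29, 30, 31, 32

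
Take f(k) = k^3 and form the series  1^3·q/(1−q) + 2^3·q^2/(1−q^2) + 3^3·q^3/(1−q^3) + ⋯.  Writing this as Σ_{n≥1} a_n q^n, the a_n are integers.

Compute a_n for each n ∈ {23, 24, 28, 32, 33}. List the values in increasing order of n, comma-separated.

q^23  k|23↦f(k): 23:12167 1:1  a_23=12168
d|24:{1,2,3,4,6,8,12,24}  Σf=1+8+27+64+216+512+1728+13824=16380
n=28: 28·1 14·2 7·4 4·7 2·14 1·28  f→[21952+2744+343+64+8+1]=25112
n=32: 1·32 2·16 4·8 8·4 16·2 32·1  f→[1+8+64+512+4096+32768]=37449
n=33: 33·1 11·3 3·11 1·33  f→[35937+1331+27+1]=37296

12168, 16380, 25112, 37449, 37296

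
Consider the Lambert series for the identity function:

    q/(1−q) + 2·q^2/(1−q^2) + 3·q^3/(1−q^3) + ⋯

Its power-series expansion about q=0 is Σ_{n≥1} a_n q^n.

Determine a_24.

a_24 = 60

d|24:{1,2,3,4,6,8,12,24}  Σf=1+2+3+4+6+8+12+24=60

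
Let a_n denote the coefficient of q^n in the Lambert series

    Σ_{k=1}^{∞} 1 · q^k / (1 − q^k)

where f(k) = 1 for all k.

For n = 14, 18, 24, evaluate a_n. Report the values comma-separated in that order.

4, 6, 8

n=14: 1·14 2·7 7·2 14·1  f→[1+1+1+1]=4
q^18  k|18↦f(k): 1:1 2:1 3:1 6:1 9:1 18:1  a_18=6
[q^24] f(1)=1,f(2)=1,f(3)=1,f(4)=1,f(6)=1,f(8)=1,f(12)=1,f(24)=1 ⇒ 8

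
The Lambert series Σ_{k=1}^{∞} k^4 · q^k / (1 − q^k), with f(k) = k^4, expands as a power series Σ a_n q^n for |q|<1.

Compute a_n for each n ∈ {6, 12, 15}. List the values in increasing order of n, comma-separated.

q^6  k|6↦f(k): 6:1296 3:81 2:16 1:1  a_6=1394
n=12: 1·12 2·6 3·4 4·3 6·2 12·1  f→[1+16+81+256+1296+20736]=22386
d|15:{15,5,3,1}  Σf=50625+625+81+1=51332

1394, 22386, 51332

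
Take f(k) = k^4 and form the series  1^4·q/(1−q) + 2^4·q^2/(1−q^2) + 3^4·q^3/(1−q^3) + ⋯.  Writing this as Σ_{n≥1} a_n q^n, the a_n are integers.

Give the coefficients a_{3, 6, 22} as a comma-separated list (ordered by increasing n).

d|3:{3,1}  Σf=81+1=82
d|6:{1,2,3,6}  Σf=1+16+81+1296=1394
q^22  k|22↦f(k): 22:234256 11:14641 2:16 1:1  a_22=248914

82, 1394, 248914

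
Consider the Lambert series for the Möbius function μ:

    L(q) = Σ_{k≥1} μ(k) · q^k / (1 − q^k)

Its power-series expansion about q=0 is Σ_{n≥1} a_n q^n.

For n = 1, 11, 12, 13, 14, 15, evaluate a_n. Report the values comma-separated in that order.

1, 0, 0, 0, 0, 0

q^1  k|1↦μ(k): 1:1  a_1=1
n=11: 11·1 1·11  μ→[(-1)+1]=0
[q^12] μ(1)=1,μ(2)=-1,μ(3)=-1,μ(4)=0,μ(6)=1,μ(12)=0 ⇒ 0
d|13:{13,1}  Σμ=(-1)+1=0
q^14  k|14↦μ(k): 1:1 2:-1 7:-1 14:1  a_14=0
q^15  k|15↦μ(k): 15:1 5:-1 3:-1 1:1  a_15=0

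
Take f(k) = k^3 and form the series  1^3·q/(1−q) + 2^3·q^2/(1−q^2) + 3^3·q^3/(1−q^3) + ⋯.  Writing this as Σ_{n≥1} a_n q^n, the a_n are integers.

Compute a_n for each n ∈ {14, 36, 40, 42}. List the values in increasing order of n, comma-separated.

3096, 55261, 73710, 86688

[q^14] f(14)=2744,f(7)=343,f(2)=8,f(1)=1 ⇒ 3096
[q^36] f(1)=1,f(2)=8,f(3)=27,f(4)=64,f(6)=216,f(9)=729,f(12)=1728,f(18)=5832,f(36)=46656 ⇒ 55261
[q^40] f(1)=1,f(2)=8,f(4)=64,f(5)=125,f(8)=512,f(10)=1000,f(20)=8000,f(40)=64000 ⇒ 73710
d|42:{42,21,14,7,6,3,2,1}  Σf=74088+9261+2744+343+216+27+8+1=86688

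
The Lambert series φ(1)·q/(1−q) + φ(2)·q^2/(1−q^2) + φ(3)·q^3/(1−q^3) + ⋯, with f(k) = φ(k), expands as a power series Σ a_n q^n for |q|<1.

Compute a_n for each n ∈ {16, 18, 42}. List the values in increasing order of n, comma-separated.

[q^16] φ(16)=8,φ(8)=4,φ(4)=2,φ(2)=1,φ(1)=1 ⇒ 16
q^18  k|18↦φ(k): 1:1 2:1 3:2 6:2 9:6 18:6  a_18=18
q^42  k|42↦φ(k): 42:12 21:12 14:6 7:6 6:2 3:2 2:1 1:1  a_42=42

16, 18, 42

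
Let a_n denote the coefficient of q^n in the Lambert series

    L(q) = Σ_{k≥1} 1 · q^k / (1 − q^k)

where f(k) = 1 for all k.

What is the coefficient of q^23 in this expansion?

a_23 = 2

n=23: 1·23 23·1  f→[1+1]=2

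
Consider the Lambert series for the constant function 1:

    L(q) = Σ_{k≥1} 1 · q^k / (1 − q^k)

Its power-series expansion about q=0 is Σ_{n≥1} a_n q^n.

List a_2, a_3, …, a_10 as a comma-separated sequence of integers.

n=2: 2·1 1·2  f→[1+1]=2
n=3: 1·3 3·1  f→[1+1]=2
n=4: 1·4 2·2 4·1  f→[1+1+1]=3
q^5  k|5↦f(k): 5:1 1:1  a_5=2
d|6:{6,3,2,1}  Σf=1+1+1+1=4
[q^7] f(1)=1,f(7)=1 ⇒ 2
n=8: 8·1 4·2 2·4 1·8  f→[1+1+1+1]=4
n=9: 9·1 3·3 1·9  f→[1+1+1]=3
[q^10] f(10)=1,f(5)=1,f(2)=1,f(1)=1 ⇒ 4

2, 2, 3, 2, 4, 2, 4, 3, 4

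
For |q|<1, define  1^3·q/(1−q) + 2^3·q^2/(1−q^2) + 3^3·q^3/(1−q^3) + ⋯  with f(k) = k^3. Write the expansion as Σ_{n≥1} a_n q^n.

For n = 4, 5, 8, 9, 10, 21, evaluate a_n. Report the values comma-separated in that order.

q^4  k|4↦f(k): 4:64 2:8 1:1  a_4=73
d|5:{5,1}  Σf=125+1=126
q^8  k|8↦f(k): 8:512 4:64 2:8 1:1  a_8=585
q^9  k|9↦f(k): 9:729 3:27 1:1  a_9=757
d|10:{10,5,2,1}  Σf=1000+125+8+1=1134
d|21:{21,7,3,1}  Σf=9261+343+27+1=9632

73, 126, 585, 757, 1134, 9632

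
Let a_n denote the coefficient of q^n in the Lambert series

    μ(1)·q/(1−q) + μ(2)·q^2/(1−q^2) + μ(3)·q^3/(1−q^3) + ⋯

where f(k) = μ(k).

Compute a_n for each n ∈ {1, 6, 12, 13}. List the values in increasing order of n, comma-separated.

d|1:{1}  Σμ=1=1
n=6: 1·6 2·3 3·2 6·1  μ→[1+(-1)+(-1)+1]=0
d|12:{12,6,4,3,2,1}  Σμ=0+1+0+(-1)+(-1)+1=0
n=13: 13·1 1·13  μ→[(-1)+1]=0

1, 0, 0, 0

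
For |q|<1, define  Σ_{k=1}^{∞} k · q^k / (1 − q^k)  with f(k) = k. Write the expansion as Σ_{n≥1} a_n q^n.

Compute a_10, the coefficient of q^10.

[q^10] f(10)=10,f(5)=5,f(2)=2,f(1)=1 ⇒ 18

a_10 = 18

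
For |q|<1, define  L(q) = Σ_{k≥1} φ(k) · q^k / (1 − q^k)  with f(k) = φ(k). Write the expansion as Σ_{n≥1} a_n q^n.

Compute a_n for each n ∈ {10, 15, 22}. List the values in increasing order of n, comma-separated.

[q^10] φ(1)=1,φ(2)=1,φ(5)=4,φ(10)=4 ⇒ 10
d|15:{1,3,5,15}  Σφ=1+2+4+8=15
[q^22] φ(22)=10,φ(11)=10,φ(2)=1,φ(1)=1 ⇒ 22

10, 15, 22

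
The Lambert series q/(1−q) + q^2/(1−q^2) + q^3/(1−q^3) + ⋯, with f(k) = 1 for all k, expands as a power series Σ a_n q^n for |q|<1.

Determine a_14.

q^14  k|14↦f(k): 1:1 2:1 7:1 14:1  a_14=4

a_14 = 4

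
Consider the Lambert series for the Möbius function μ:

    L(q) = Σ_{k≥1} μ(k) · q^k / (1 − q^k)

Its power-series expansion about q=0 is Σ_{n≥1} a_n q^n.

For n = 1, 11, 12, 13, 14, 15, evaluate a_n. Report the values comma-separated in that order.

n=1: 1·1  μ→[1]=1
n=11: 11·1 1·11  μ→[(-1)+1]=0
d|12:{12,6,4,3,2,1}  Σμ=0+1+0+(-1)+(-1)+1=0
[q^13] μ(1)=1,μ(13)=-1 ⇒ 0
[q^14] μ(14)=1,μ(7)=-1,μ(2)=-1,μ(1)=1 ⇒ 0
d|15:{15,5,3,1}  Σμ=1+(-1)+(-1)+1=0

1, 0, 0, 0, 0, 0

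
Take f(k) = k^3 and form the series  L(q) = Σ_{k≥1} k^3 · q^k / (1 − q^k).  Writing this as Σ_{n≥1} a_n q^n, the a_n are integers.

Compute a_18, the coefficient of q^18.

a_18 = 6813

n=18: 1·18 2·9 3·6 6·3 9·2 18·1  f→[1+8+27+216+729+5832]=6813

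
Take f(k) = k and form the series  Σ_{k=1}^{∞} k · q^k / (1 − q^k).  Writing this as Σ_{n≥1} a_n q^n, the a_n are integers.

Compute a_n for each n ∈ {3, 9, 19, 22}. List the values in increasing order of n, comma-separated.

[q^3] f(1)=1,f(3)=3 ⇒ 4
d|9:{1,3,9}  Σf=1+3+9=13
q^19  k|19↦f(k): 1:1 19:19  a_19=20
d|22:{1,2,11,22}  Σf=1+2+11+22=36

4, 13, 20, 36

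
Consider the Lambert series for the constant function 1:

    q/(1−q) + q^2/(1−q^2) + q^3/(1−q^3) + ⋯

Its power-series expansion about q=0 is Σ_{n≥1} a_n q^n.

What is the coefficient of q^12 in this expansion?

[q^12] f(1)=1,f(2)=1,f(3)=1,f(4)=1,f(6)=1,f(12)=1 ⇒ 6

a_12 = 6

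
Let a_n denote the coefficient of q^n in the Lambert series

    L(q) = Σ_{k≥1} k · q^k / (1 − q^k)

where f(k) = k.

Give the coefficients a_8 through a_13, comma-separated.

q^8  k|8↦f(k): 8:8 4:4 2:2 1:1  a_8=15
d|9:{1,3,9}  Σf=1+3+9=13
[q^10] f(1)=1,f(2)=2,f(5)=5,f(10)=10 ⇒ 18
[q^11] f(1)=1,f(11)=11 ⇒ 12
q^12  k|12↦f(k): 12:12 6:6 4:4 3:3 2:2 1:1  a_12=28
q^13  k|13↦f(k): 1:1 13:13  a_13=14

15, 13, 18, 12, 28, 14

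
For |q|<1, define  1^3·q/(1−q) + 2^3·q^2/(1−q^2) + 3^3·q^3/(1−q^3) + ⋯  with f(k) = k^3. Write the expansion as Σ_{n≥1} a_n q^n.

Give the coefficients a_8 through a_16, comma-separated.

n=8: 1·8 2·4 4·2 8·1  f→[1+8+64+512]=585
n=9: 9·1 3·3 1·9  f→[729+27+1]=757
d|10:{1,2,5,10}  Σf=1+8+125+1000=1134
d|11:{1,11}  Σf=1+1331=1332
[q^12] f(12)=1728,f(6)=216,f(4)=64,f(3)=27,f(2)=8,f(1)=1 ⇒ 2044
[q^13] f(13)=2197,f(1)=1 ⇒ 2198
d|14:{14,7,2,1}  Σf=2744+343+8+1=3096
d|15:{15,5,3,1}  Σf=3375+125+27+1=3528
[q^16] f(1)=1,f(2)=8,f(4)=64,f(8)=512,f(16)=4096 ⇒ 4681

585, 757, 1134, 1332, 2044, 2198, 3096, 3528, 4681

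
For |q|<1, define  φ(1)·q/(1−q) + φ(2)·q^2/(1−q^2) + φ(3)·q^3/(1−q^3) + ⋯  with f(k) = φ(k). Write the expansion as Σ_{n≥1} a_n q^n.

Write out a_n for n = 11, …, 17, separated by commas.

q^11  k|11↦φ(k): 11:10 1:1  a_11=11
n=12: 12·1 6·2 4·3 3·4 2·6 1·12  φ→[4+2+2+2+1+1]=12
q^13  k|13↦φ(k): 1:1 13:12  a_13=13
q^14  k|14↦φ(k): 14:6 7:6 2:1 1:1  a_14=14
q^15  k|15↦φ(k): 1:1 3:2 5:4 15:8  a_15=15
[q^16] φ(1)=1,φ(2)=1,φ(4)=2,φ(8)=4,φ(16)=8 ⇒ 16
q^17  k|17↦φ(k): 17:16 1:1  a_17=17

11, 12, 13, 14, 15, 16, 17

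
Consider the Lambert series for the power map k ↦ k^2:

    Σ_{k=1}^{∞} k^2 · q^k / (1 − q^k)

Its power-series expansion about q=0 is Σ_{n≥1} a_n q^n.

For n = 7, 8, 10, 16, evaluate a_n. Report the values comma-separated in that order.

50, 85, 130, 341

[q^7] f(7)=49,f(1)=1 ⇒ 50
n=8: 1·8 2·4 4·2 8·1  f→[1+4+16+64]=85
d|10:{1,2,5,10}  Σf=1+4+25+100=130
[q^16] f(1)=1,f(2)=4,f(4)=16,f(8)=64,f(16)=256 ⇒ 341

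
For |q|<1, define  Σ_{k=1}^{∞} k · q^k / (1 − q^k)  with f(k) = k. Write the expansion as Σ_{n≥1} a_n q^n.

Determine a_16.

a_16 = 31

d|16:{16,8,4,2,1}  Σf=16+8+4+2+1=31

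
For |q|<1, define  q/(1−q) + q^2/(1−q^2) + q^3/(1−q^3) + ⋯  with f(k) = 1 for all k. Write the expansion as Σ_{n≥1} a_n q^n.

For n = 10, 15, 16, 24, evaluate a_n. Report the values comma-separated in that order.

d|10:{1,2,5,10}  Σf=1+1+1+1=4
n=15: 15·1 5·3 3·5 1·15  f→[1+1+1+1]=4
[q^16] f(16)=1,f(8)=1,f(4)=1,f(2)=1,f(1)=1 ⇒ 5
q^24  k|24↦f(k): 1:1 2:1 3:1 4:1 6:1 8:1 12:1 24:1  a_24=8

4, 4, 5, 8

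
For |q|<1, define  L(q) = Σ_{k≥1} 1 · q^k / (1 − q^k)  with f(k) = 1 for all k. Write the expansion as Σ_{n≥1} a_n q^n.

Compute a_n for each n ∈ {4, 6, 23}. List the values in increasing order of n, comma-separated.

3, 4, 2

d|4:{4,2,1}  Σf=1+1+1=3
d|6:{1,2,3,6}  Σf=1+1+1+1=4
q^23  k|23↦f(k): 23:1 1:1  a_23=2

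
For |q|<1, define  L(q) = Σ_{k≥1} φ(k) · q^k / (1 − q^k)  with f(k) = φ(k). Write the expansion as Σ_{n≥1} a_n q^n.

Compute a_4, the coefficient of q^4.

[q^4] φ(1)=1,φ(2)=1,φ(4)=2 ⇒ 4

a_4 = 4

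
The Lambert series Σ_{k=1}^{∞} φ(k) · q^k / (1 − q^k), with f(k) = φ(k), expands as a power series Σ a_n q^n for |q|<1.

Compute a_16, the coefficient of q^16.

d|16:{16,8,4,2,1}  Σφ=8+4+2+1+1=16

a_16 = 16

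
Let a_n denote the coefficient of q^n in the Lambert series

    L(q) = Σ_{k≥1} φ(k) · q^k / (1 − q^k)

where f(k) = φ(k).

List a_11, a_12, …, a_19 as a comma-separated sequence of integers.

q^11  k|11↦φ(k): 1:1 11:10  a_11=11
[q^12] φ(12)=4,φ(6)=2,φ(4)=2,φ(3)=2,φ(2)=1,φ(1)=1 ⇒ 12
n=13: 13·1 1·13  φ→[12+1]=13
[q^14] φ(14)=6,φ(7)=6,φ(2)=1,φ(1)=1 ⇒ 14
n=15: 15·1 5·3 3·5 1·15  φ→[8+4+2+1]=15
d|16:{16,8,4,2,1}  Σφ=8+4+2+1+1=16
n=17: 1·17 17·1  φ→[1+16]=17
n=18: 1·18 2·9 3·6 6·3 9·2 18·1  φ→[1+1+2+2+6+6]=18
[q^19] φ(19)=18,φ(1)=1 ⇒ 19

11, 12, 13, 14, 15, 16, 17, 18, 19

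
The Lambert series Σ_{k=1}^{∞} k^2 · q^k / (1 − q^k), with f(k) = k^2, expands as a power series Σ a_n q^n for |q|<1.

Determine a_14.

a_14 = 250

n=14: 1·14 2·7 7·2 14·1  f→[1+4+49+196]=250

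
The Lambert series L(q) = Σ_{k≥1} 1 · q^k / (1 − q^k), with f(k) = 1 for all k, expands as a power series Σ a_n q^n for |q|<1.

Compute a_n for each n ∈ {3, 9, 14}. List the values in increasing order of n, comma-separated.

q^3  k|3↦f(k): 1:1 3:1  a_3=2
q^9  k|9↦f(k): 1:1 3:1 9:1  a_9=3
n=14: 14·1 7·2 2·7 1·14  f→[1+1+1+1]=4

2, 3, 4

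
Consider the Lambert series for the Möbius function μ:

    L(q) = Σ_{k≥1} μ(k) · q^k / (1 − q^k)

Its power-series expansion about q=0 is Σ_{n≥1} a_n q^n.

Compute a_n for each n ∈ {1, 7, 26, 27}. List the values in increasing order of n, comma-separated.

[q^1] μ(1)=1 ⇒ 1
d|7:{7,1}  Σμ=(-1)+1=0
d|26:{1,2,13,26}  Σμ=1+(-1)+(-1)+1=0
[q^27] μ(1)=1,μ(3)=-1,μ(9)=0,μ(27)=0 ⇒ 0

1, 0, 0, 0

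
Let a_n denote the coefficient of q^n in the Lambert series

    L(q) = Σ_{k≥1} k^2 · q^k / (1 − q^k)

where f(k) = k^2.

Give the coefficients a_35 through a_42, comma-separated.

[q^35] f(1)=1,f(5)=25,f(7)=49,f(35)=1225 ⇒ 1300
[q^36] f(1)=1,f(2)=4,f(3)=9,f(4)=16,f(6)=36,f(9)=81,f(12)=144,f(18)=324,f(36)=1296 ⇒ 1911
d|37:{37,1}  Σf=1369+1=1370
d|38:{1,2,19,38}  Σf=1+4+361+1444=1810
d|39:{1,3,13,39}  Σf=1+9+169+1521=1700
n=40: 1·40 2·20 4·10 5·8 8·5 10·4 20·2 40·1  f→[1+4+16+25+64+100+400+1600]=2210
n=41: 1·41 41·1  f→[1+1681]=1682
n=42: 1·42 2·21 3·14 6·7 7·6 14·3 21·2 42·1  f→[1+4+9+36+49+196+441+1764]=2500

1300, 1911, 1370, 1810, 1700, 2210, 1682, 2500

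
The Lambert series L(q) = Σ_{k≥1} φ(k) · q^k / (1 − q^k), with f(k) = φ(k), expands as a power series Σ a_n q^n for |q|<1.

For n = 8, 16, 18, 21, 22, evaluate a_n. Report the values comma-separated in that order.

[q^8] φ(1)=1,φ(2)=1,φ(4)=2,φ(8)=4 ⇒ 8
d|16:{16,8,4,2,1}  Σφ=8+4+2+1+1=16
[q^18] φ(18)=6,φ(9)=6,φ(6)=2,φ(3)=2,φ(2)=1,φ(1)=1 ⇒ 18
q^21  k|21↦φ(k): 1:1 3:2 7:6 21:12  a_21=21
[q^22] φ(22)=10,φ(11)=10,φ(2)=1,φ(1)=1 ⇒ 22

8, 16, 18, 21, 22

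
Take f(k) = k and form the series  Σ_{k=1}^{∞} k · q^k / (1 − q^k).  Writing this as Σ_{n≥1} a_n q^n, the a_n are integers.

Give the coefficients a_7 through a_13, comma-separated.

8, 15, 13, 18, 12, 28, 14

q^7  k|7↦f(k): 1:1 7:7  a_7=8
[q^8] f(8)=8,f(4)=4,f(2)=2,f(1)=1 ⇒ 15
n=9: 9·1 3·3 1·9  f→[9+3+1]=13
d|10:{10,5,2,1}  Σf=10+5+2+1=18
q^11  k|11↦f(k): 1:1 11:11  a_11=12
q^12  k|12↦f(k): 12:12 6:6 4:4 3:3 2:2 1:1  a_12=28
q^13  k|13↦f(k): 1:1 13:13  a_13=14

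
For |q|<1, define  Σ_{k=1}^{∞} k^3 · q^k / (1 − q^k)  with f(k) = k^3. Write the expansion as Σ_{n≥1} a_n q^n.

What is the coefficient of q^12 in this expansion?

a_12 = 2044

q^12  k|12↦f(k): 12:1728 6:216 4:64 3:27 2:8 1:1  a_12=2044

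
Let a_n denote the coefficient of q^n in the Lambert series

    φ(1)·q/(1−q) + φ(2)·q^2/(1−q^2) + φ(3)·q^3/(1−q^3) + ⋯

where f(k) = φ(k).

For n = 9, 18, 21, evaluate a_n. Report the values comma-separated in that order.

n=9: 1·9 3·3 9·1  φ→[1+2+6]=9
n=18: 1·18 2·9 3·6 6·3 9·2 18·1  φ→[1+1+2+2+6+6]=18
n=21: 21·1 7·3 3·7 1·21  φ→[12+6+2+1]=21

9, 18, 21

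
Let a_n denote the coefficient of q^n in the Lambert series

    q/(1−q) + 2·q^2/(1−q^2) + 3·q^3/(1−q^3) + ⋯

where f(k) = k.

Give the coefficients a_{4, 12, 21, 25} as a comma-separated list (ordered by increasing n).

d|4:{4,2,1}  Σf=4+2+1=7
d|12:{1,2,3,4,6,12}  Σf=1+2+3+4+6+12=28
n=21: 1·21 3·7 7·3 21·1  f→[1+3+7+21]=32
d|25:{25,5,1}  Σf=25+5+1=31

7, 28, 32, 31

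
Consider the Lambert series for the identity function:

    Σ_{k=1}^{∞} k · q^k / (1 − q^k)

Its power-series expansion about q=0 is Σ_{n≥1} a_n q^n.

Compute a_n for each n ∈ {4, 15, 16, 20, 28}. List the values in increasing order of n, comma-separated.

n=4: 1·4 2·2 4·1  f→[1+2+4]=7
q^15  k|15↦f(k): 15:15 5:5 3:3 1:1  a_15=24
[q^16] f(1)=1,f(2)=2,f(4)=4,f(8)=8,f(16)=16 ⇒ 31
[q^20] f(1)=1,f(2)=2,f(4)=4,f(5)=5,f(10)=10,f(20)=20 ⇒ 42
n=28: 28·1 14·2 7·4 4·7 2·14 1·28  f→[28+14+7+4+2+1]=56

7, 24, 31, 42, 56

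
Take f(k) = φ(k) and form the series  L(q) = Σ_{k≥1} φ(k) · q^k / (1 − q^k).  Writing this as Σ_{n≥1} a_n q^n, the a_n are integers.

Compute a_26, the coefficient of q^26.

[q^26] φ(26)=12,φ(13)=12,φ(2)=1,φ(1)=1 ⇒ 26

a_26 = 26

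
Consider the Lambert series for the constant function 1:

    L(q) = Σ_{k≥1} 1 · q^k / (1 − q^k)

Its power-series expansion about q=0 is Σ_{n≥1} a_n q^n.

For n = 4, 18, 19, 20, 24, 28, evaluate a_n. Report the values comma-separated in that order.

d|4:{4,2,1}  Σf=1+1+1=3
q^18  k|18↦f(k): 18:1 9:1 6:1 3:1 2:1 1:1  a_18=6
d|19:{19,1}  Σf=1+1=2
[q^20] f(20)=1,f(10)=1,f(5)=1,f(4)=1,f(2)=1,f(1)=1 ⇒ 6
d|24:{24,12,8,6,4,3,2,1}  Σf=1+1+1+1+1+1+1+1=8
q^28  k|28↦f(k): 28:1 14:1 7:1 4:1 2:1 1:1  a_28=6

3, 6, 2, 6, 8, 6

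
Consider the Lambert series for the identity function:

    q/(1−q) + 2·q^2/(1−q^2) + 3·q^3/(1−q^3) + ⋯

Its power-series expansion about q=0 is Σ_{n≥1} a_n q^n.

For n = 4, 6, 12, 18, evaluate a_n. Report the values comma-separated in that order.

[q^4] f(1)=1,f(2)=2,f(4)=4 ⇒ 7
[q^6] f(6)=6,f(3)=3,f(2)=2,f(1)=1 ⇒ 12
[q^12] f(1)=1,f(2)=2,f(3)=3,f(4)=4,f(6)=6,f(12)=12 ⇒ 28
[q^18] f(18)=18,f(9)=9,f(6)=6,f(3)=3,f(2)=2,f(1)=1 ⇒ 39

7, 12, 28, 39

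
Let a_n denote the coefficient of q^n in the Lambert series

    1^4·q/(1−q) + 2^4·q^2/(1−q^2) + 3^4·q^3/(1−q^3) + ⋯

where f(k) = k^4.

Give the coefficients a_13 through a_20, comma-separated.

28562, 40834, 51332, 69905, 83522, 112931, 130322, 170898

q^13  k|13↦f(k): 1:1 13:28561  a_13=28562
d|14:{1,2,7,14}  Σf=1+16+2401+38416=40834
n=15: 1·15 3·5 5·3 15·1  f→[1+81+625+50625]=51332
n=16: 16·1 8·2 4·4 2·8 1·16  f→[65536+4096+256+16+1]=69905
[q^17] f(17)=83521,f(1)=1 ⇒ 83522
n=18: 18·1 9·2 6·3 3·6 2·9 1·18  f→[104976+6561+1296+81+16+1]=112931
d|19:{1,19}  Σf=1+130321=130322
n=20: 1·20 2·10 4·5 5·4 10·2 20·1  f→[1+16+256+625+10000+160000]=170898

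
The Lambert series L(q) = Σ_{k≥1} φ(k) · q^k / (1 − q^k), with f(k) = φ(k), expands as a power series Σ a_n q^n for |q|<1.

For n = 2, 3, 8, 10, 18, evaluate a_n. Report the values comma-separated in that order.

[q^2] φ(2)=1,φ(1)=1 ⇒ 2
n=3: 1·3 3·1  φ→[1+2]=3
d|8:{1,2,4,8}  Σφ=1+1+2+4=8
q^10  k|10↦φ(k): 10:4 5:4 2:1 1:1  a_10=10
q^18  k|18↦φ(k): 18:6 9:6 6:2 3:2 2:1 1:1  a_18=18

2, 3, 8, 10, 18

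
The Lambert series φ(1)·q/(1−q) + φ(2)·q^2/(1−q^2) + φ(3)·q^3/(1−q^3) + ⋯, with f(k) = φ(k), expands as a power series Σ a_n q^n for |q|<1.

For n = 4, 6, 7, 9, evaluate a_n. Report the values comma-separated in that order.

q^4  k|4↦φ(k): 4:2 2:1 1:1  a_4=4
q^6  k|6↦φ(k): 6:2 3:2 2:1 1:1  a_6=6
[q^7] φ(7)=6,φ(1)=1 ⇒ 7
n=9: 1·9 3·3 9·1  φ→[1+2+6]=9

4, 6, 7, 9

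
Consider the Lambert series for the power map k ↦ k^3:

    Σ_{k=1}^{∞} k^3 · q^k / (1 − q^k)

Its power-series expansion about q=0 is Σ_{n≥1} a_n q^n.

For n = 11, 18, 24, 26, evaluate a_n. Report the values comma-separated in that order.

1332, 6813, 16380, 19782

n=11: 11·1 1·11  f→[1331+1]=1332
q^18  k|18↦f(k): 18:5832 9:729 6:216 3:27 2:8 1:1  a_18=6813
d|24:{24,12,8,6,4,3,2,1}  Σf=13824+1728+512+216+64+27+8+1=16380
d|26:{26,13,2,1}  Σf=17576+2197+8+1=19782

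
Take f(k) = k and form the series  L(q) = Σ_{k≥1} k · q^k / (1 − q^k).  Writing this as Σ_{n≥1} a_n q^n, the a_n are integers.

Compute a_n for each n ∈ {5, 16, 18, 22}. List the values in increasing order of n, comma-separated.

6, 31, 39, 36

n=5: 1·5 5·1  f→[1+5]=6
q^16  k|16↦f(k): 1:1 2:2 4:4 8:8 16:16  a_16=31
n=18: 1·18 2·9 3·6 6·3 9·2 18·1  f→[1+2+3+6+9+18]=39
q^22  k|22↦f(k): 1:1 2:2 11:11 22:22  a_22=36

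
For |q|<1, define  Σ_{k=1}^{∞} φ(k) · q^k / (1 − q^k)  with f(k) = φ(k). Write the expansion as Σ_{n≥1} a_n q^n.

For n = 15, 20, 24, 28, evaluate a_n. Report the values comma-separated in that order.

d|15:{1,3,5,15}  Σφ=1+2+4+8=15
q^20  k|20↦φ(k): 1:1 2:1 4:2 5:4 10:4 20:8  a_20=20
q^24  k|24↦φ(k): 1:1 2:1 3:2 4:2 6:2 8:4 12:4 24:8  a_24=24
[q^28] φ(28)=12,φ(14)=6,φ(7)=6,φ(4)=2,φ(2)=1,φ(1)=1 ⇒ 28

15, 20, 24, 28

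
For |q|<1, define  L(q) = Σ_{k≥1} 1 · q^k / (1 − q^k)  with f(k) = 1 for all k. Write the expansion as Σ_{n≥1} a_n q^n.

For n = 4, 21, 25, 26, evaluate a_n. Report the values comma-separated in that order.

q^4  k|4↦f(k): 1:1 2:1 4:1  a_4=3
d|21:{1,3,7,21}  Σf=1+1+1+1=4
n=25: 25·1 5·5 1·25  f→[1+1+1]=3
n=26: 1·26 2·13 13·2 26·1  f→[1+1+1+1]=4

3, 4, 3, 4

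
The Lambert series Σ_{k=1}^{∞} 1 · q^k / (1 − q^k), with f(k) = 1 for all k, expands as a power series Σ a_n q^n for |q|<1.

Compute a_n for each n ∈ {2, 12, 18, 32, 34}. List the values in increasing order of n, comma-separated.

2, 6, 6, 6, 4

[q^2] f(1)=1,f(2)=1 ⇒ 2
q^12  k|12↦f(k): 12:1 6:1 4:1 3:1 2:1 1:1  a_12=6
d|18:{1,2,3,6,9,18}  Σf=1+1+1+1+1+1=6
q^32  k|32↦f(k): 32:1 16:1 8:1 4:1 2:1 1:1  a_32=6
q^34  k|34↦f(k): 34:1 17:1 2:1 1:1  a_34=4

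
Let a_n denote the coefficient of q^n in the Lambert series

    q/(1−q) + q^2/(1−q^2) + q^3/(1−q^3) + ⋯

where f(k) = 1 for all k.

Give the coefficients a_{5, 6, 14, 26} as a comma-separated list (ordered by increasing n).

2, 4, 4, 4

[q^5] f(1)=1,f(5)=1 ⇒ 2
d|6:{6,3,2,1}  Σf=1+1+1+1=4
d|14:{14,7,2,1}  Σf=1+1+1+1=4
[q^26] f(26)=1,f(13)=1,f(2)=1,f(1)=1 ⇒ 4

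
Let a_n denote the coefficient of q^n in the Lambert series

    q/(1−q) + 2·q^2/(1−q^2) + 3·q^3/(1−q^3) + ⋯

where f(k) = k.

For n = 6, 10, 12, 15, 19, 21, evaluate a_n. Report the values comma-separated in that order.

d|6:{1,2,3,6}  Σf=1+2+3+6=12
n=10: 10·1 5·2 2·5 1·10  f→[10+5+2+1]=18
[q^12] f(12)=12,f(6)=6,f(4)=4,f(3)=3,f(2)=2,f(1)=1 ⇒ 28
d|15:{15,5,3,1}  Σf=15+5+3+1=24
[q^19] f(19)=19,f(1)=1 ⇒ 20
q^21  k|21↦f(k): 1:1 3:3 7:7 21:21  a_21=32

12, 18, 28, 24, 20, 32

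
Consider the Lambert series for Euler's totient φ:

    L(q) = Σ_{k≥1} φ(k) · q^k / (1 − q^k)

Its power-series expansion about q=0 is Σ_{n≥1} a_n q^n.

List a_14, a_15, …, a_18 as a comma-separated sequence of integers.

q^14  k|14↦φ(k): 14:6 7:6 2:1 1:1  a_14=14
d|15:{15,5,3,1}  Σφ=8+4+2+1=15
n=16: 1·16 2·8 4·4 8·2 16·1  φ→[1+1+2+4+8]=16
[q^17] φ(1)=1,φ(17)=16 ⇒ 17
d|18:{1,2,3,6,9,18}  Σφ=1+1+2+2+6+6=18

14, 15, 16, 17, 18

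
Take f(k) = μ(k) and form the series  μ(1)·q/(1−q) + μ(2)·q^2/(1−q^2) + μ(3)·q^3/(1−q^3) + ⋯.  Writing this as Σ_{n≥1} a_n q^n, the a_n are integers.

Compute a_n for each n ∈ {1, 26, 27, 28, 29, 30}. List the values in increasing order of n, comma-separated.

1, 0, 0, 0, 0, 0

q^1  k|1↦μ(k): 1:1  a_1=1
q^26  k|26↦μ(k): 26:1 13:-1 2:-1 1:1  a_26=0
[q^27] μ(27)=0,μ(9)=0,μ(3)=-1,μ(1)=1 ⇒ 0
n=28: 1·28 2·14 4·7 7·4 14·2 28·1  μ→[1+(-1)+0+(-1)+1+0]=0
[q^29] μ(29)=-1,μ(1)=1 ⇒ 0
d|30:{1,2,3,5,6,10,15,30}  Σμ=1+(-1)+(-1)+(-1)+1+1+1+(-1)=0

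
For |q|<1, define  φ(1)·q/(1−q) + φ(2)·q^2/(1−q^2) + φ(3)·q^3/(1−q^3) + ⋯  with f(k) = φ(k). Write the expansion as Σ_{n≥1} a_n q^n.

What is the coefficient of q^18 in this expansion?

q^18  k|18↦φ(k): 1:1 2:1 3:2 6:2 9:6 18:6  a_18=18

a_18 = 18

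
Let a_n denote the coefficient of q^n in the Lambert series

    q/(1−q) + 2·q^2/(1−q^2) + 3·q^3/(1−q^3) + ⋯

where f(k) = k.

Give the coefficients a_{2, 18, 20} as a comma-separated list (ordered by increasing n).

3, 39, 42

n=2: 2·1 1·2  f→[2+1]=3
[q^18] f(1)=1,f(2)=2,f(3)=3,f(6)=6,f(9)=9,f(18)=18 ⇒ 39
d|20:{20,10,5,4,2,1}  Σf=20+10+5+4+2+1=42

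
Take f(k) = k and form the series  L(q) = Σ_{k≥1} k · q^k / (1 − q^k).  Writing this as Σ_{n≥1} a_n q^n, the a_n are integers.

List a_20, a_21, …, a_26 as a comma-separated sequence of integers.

42, 32, 36, 24, 60, 31, 42

d|20:{20,10,5,4,2,1}  Σf=20+10+5+4+2+1=42
q^21  k|21↦f(k): 1:1 3:3 7:7 21:21  a_21=32
d|22:{22,11,2,1}  Σf=22+11+2+1=36
[q^23] f(23)=23,f(1)=1 ⇒ 24
d|24:{1,2,3,4,6,8,12,24}  Σf=1+2+3+4+6+8+12+24=60
n=25: 25·1 5·5 1·25  f→[25+5+1]=31
d|26:{1,2,13,26}  Σf=1+2+13+26=42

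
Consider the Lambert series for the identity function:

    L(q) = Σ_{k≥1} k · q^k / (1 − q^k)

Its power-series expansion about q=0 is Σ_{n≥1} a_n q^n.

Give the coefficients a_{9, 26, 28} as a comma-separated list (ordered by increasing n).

13, 42, 56

n=9: 9·1 3·3 1·9  f→[9+3+1]=13
[q^26] f(1)=1,f(2)=2,f(13)=13,f(26)=26 ⇒ 42
[q^28] f(1)=1,f(2)=2,f(4)=4,f(7)=7,f(14)=14,f(28)=28 ⇒ 56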